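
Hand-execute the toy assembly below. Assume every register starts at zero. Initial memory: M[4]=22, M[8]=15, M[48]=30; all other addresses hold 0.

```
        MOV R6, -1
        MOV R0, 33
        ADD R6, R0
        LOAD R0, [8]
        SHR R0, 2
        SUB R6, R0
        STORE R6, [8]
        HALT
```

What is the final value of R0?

after MOV R6, -1: R6=-1
after MOV R0, 33: R0=33
after ADD R6, R0: R6=(-1)+33=32
after LOAD R0, [8]: R0=M[8]=15
after SHR R0, 2: R0=15>>2=3
after SUB R6, R0: R6=32-3=29
STORE R6, [8] → M[8]=29
halt.

3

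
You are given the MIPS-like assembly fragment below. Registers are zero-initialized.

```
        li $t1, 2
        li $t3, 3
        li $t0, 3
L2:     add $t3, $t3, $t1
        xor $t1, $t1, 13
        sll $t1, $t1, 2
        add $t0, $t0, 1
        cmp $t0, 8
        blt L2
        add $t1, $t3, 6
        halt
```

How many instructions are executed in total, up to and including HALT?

35

after li $t1, 2: $t1=2
after li $t3, 3: $t3=3
after li $t0, 3: $t0=3
after add $t3, $t3, $t1: $t3=3+2=5
after xor $t1, $t1, 13: $t1=2^13=15
after sll $t1, $t1, 2: $t1=15<<2=60
after add $t0, $t0, 1: $t0=3+1=4
cmp $t0, 8  (cmp 4,8)
blt L2: taken
after add $t3, $t3, $t1: $t3=5+60=65
after xor $t1, $t1, 13: $t1=60^13=49
after sll $t1, $t1, 2: $t1=49<<2=196
after add $t0, $t0, 1: $t0=4+1=5
cmp $t0, 8  (cmp 5,8)
blt L2: taken
after add $t3, $t3, $t1: $t3=65+196=261
after xor $t1, $t1, 13: $t1=196^13=201
after sll $t1, $t1, 2: $t1=201<<2=804
after add $t0, $t0, 1: $t0=5+1=6
cmp $t0, 8  (cmp 6,8)
blt L2: taken
after add $t3, $t3, $t1: $t3=261+804=1065
after xor $t1, $t1, 13: $t1=804^13=809
after sll $t1, $t1, 2: $t1=809<<2=3236
after add $t0, $t0, 1: $t0=6+1=7
cmp $t0, 8  (cmp 7,8)
blt L2: taken
after add $t3, $t3, $t1: $t3=1065+3236=4301
after xor $t1, $t1, 13: $t1=3236^13=3241
after sll $t1, $t1, 2: $t1=3241<<2=12964
after add $t0, $t0, 1: $t0=7+1=8
cmp $t0, 8  (cmp 8,8)
blt L2: not taken
after add $t1, $t3, 6: $t1=4301+6=4307
halt.
Total executed instructions: 35.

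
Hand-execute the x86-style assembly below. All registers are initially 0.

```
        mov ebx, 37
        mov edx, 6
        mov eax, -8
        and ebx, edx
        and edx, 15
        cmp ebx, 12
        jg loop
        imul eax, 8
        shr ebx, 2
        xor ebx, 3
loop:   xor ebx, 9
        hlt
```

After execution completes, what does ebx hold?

11

ebx=37
edx=6
eax=-8
ebx=37&6=4
edx=6&15=6
cmp ebx, 12  (cmp 4,12)
jg loop: not taken
eax=(-8)*8=-64
ebx=4>>2=1
ebx=1^3=2
ebx=2^9=11
halt.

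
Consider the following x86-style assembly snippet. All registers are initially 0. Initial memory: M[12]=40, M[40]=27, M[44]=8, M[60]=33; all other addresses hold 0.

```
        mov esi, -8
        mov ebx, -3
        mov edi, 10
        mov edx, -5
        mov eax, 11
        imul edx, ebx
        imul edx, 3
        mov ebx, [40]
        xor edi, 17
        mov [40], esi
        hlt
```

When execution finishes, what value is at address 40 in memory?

-8

esi=-8
ebx=-3
edi=10
edx=-5
eax=11
edx=(-5)*(-3)=15
edx=15*3=45
ebx=M[40]=27
edi=10^17=27
mov [40], esi → M[40]=-8
halt.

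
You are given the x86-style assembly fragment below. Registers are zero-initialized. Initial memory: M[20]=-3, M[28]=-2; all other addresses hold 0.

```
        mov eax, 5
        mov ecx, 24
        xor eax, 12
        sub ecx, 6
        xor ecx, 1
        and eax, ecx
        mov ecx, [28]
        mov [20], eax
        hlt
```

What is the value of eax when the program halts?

mov eax, 5 → eax=5
mov ecx, 24 → ecx=24
xor eax, 12 → eax=5^12=9
sub ecx, 6 → ecx=24-6=18
xor ecx, 1 → ecx=18^1=19
and eax, ecx → eax=9&19=1
mov ecx, [28] → ecx=M[28]=-2
mov [20], eax → M[20]=1
halt.

1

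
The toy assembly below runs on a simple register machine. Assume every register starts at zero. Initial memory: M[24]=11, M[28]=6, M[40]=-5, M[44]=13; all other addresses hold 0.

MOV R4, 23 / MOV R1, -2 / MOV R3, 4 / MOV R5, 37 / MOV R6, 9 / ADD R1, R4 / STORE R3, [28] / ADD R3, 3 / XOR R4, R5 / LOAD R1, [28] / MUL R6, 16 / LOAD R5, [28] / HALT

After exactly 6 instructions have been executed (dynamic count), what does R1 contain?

21

R4=23
R1=-2
R3=4
R5=37
R6=9
R1=(-2)+23=21
After step 6: R1 = 21.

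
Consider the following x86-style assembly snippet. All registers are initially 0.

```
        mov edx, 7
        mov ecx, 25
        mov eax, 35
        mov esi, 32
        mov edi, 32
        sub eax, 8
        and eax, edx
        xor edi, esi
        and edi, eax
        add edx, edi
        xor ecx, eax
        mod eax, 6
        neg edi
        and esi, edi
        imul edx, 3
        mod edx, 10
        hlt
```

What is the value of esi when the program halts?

after mov edx, 7: edx=7
after mov ecx, 25: ecx=25
after mov eax, 35: eax=35
after mov esi, 32: esi=32
after mov edi, 32: edi=32
after sub eax, 8: eax=35-8=27
after and eax, edx: eax=27&7=3
after xor edi, esi: edi=32^32=0
after and edi, eax: edi=0&3=0
after add edx, edi: edx=7+0=7
after xor ecx, eax: ecx=25^3=26
after mod eax, 6: eax=3%6=3
after neg edi: edi=-(0)=0
after and esi, edi: esi=32&0=0
after imul edx, 3: edx=7*3=21
after mod edx, 10: edx=21%10=1
halt.

0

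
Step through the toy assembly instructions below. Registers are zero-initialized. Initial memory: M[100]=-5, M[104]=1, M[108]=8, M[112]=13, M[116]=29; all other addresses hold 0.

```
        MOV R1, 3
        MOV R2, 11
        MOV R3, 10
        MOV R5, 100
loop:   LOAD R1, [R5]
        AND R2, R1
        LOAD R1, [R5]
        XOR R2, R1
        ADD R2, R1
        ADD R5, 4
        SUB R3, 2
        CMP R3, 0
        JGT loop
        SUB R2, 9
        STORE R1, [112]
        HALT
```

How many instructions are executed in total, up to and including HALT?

52

R1=3
R2=11
R3=10
R5=100
R1=M[100]=-5
R2=11&(-5)=11
R1=M[100]=-5
R2=11^(-5)=-16
R2=(-16)+(-5)=-21
R5=100+4=104
R3=10-2=8
CMP R3, 0  (cmp 8,0)
JGT loop: taken
R1=M[104]=1
R2=(-21)&1=1
R1=M[104]=1
R2=1^1=0
R2=0+1=1
R5=104+4=108
R3=8-2=6
CMP R3, 0  (cmp 6,0)
JGT loop: taken
R1=M[108]=8
R2=1&8=0
R1=M[108]=8
R2=0^8=8
R2=8+8=16
R5=108+4=112
R3=6-2=4
CMP R3, 0  (cmp 4,0)
JGT loop: taken
R1=M[112]=13
R2=16&13=0
R1=M[112]=13
R2=0^13=13
R2=13+13=26
R5=112+4=116
R3=4-2=2
CMP R3, 0  (cmp 2,0)
JGT loop: taken
R1=M[116]=29
R2=26&29=24
R1=M[116]=29
R2=24^29=5
R2=5+29=34
R5=116+4=120
R3=2-2=0
CMP R3, 0  (cmp 0,0)
JGT loop: not taken
R2=34-9=25
STORE R1, [112] → M[112]=29
halt.
Total executed instructions: 52.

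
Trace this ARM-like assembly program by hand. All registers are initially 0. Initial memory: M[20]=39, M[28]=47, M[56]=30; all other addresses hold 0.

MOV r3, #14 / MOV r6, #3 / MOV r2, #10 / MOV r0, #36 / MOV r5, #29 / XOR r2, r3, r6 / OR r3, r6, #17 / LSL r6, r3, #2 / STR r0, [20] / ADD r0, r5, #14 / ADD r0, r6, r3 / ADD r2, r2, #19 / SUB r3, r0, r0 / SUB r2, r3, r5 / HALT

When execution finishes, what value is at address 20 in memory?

36

r3=14
r6=3
r2=10
r0=36
r5=29
r2=14^3=13
r3=3|17=19
r6=19<<2=76
STR r0, [20] → M[20]=36
r0=29+14=43
r0=76+19=95
r2=13+19=32
r3=95-95=0
r2=0-29=-29
halt.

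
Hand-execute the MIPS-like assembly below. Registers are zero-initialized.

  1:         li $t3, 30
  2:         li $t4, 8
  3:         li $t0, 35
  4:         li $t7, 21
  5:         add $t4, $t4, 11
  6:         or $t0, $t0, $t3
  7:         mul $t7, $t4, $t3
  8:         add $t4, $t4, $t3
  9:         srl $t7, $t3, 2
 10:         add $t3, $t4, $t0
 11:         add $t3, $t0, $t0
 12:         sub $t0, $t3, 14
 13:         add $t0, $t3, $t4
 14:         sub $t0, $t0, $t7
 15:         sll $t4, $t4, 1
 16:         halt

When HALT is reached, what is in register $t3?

126

after li $t3, 30: $t3=30
after li $t4, 8: $t4=8
after li $t0, 35: $t0=35
after li $t7, 21: $t7=21
after add $t4, $t4, 11: $t4=8+11=19
after or $t0, $t0, $t3: $t0=35|30=63
after mul $t7, $t4, $t3: $t7=19*30=570
after add $t4, $t4, $t3: $t4=19+30=49
after srl $t7, $t3, 2: $t7=30>>2=7
after add $t3, $t4, $t0: $t3=49+63=112
after add $t3, $t0, $t0: $t3=63+63=126
after sub $t0, $t3, 14: $t0=126-14=112
after add $t0, $t3, $t4: $t0=126+49=175
after sub $t0, $t0, $t7: $t0=175-7=168
after sll $t4, $t4, 1: $t4=49<<1=98
halt.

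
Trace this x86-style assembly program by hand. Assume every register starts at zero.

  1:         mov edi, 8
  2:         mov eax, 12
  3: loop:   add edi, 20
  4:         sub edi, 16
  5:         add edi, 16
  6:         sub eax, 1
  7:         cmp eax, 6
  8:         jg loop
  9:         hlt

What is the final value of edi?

128

edi=8
eax=12
edi=8+20=28
edi=28-16=12
edi=12+16=28
eax=12-1=11
cmp eax, 6  (cmp 11,6)
jg loop: taken
edi=28+20=48
edi=48-16=32
edi=32+16=48
eax=11-1=10
cmp eax, 6  (cmp 10,6)
jg loop: taken
edi=48+20=68
edi=68-16=52
edi=52+16=68
eax=10-1=9
cmp eax, 6  (cmp 9,6)
jg loop: taken
edi=68+20=88
edi=88-16=72
edi=72+16=88
eax=9-1=8
cmp eax, 6  (cmp 8,6)
jg loop: taken
edi=88+20=108
edi=108-16=92
edi=92+16=108
eax=8-1=7
cmp eax, 6  (cmp 7,6)
jg loop: taken
edi=108+20=128
edi=128-16=112
edi=112+16=128
eax=7-1=6
cmp eax, 6  (cmp 6,6)
jg loop: not taken
halt.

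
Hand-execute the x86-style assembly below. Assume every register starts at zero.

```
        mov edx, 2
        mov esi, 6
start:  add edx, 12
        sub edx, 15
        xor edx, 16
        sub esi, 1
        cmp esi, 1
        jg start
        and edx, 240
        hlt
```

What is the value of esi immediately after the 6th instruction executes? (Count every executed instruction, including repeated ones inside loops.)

after mov edx, 2: edx=2
after mov esi, 6: esi=6
after add edx, 12: edx=2+12=14
after sub edx, 15: edx=14-15=-1
after xor edx, 16: edx=(-1)^16=-17
after sub esi, 1: esi=6-1=5
After step 6: esi = 5.

5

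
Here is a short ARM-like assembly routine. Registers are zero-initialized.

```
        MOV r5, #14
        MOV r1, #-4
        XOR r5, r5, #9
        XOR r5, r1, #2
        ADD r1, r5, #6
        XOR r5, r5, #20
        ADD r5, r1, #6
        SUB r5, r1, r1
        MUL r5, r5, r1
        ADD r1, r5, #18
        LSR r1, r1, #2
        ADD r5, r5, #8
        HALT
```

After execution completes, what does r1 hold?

4

r5=14
r1=-4
r5=14^9=7
r5=(-4)^2=-2
r1=(-2)+6=4
r5=(-2)^20=-22
r5=4+6=10
r5=4-4=0
r5=0*4=0
r1=0+18=18
r1=18>>2=4
r5=0+8=8
halt.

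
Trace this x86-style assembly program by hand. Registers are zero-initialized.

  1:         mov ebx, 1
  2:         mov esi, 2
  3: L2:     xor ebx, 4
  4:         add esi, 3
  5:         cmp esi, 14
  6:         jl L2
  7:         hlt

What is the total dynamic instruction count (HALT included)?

19

after mov ebx, 1: ebx=1
after mov esi, 2: esi=2
after xor ebx, 4: ebx=1^4=5
after add esi, 3: esi=2+3=5
cmp esi, 14  (cmp 5,14)
jl L2: taken
after xor ebx, 4: ebx=5^4=1
after add esi, 3: esi=5+3=8
cmp esi, 14  (cmp 8,14)
jl L2: taken
after xor ebx, 4: ebx=1^4=5
after add esi, 3: esi=8+3=11
cmp esi, 14  (cmp 11,14)
jl L2: taken
after xor ebx, 4: ebx=5^4=1
after add esi, 3: esi=11+3=14
cmp esi, 14  (cmp 14,14)
jl L2: not taken
halt.
Total executed instructions: 19.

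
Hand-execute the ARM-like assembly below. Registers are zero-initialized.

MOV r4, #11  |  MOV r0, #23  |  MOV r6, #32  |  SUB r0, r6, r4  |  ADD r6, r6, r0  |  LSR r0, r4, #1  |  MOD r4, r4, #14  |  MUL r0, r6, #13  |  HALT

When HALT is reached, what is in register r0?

689

after MOV r4, #11: r4=11
after MOV r0, #23: r0=23
after MOV r6, #32: r6=32
after SUB r0, r6, r4: r0=32-11=21
after ADD r6, r6, r0: r6=32+21=53
after LSR r0, r4, #1: r0=11>>1=5
after MOD r4, r4, #14: r4=11%14=11
after MUL r0, r6, #13: r0=53*13=689
halt.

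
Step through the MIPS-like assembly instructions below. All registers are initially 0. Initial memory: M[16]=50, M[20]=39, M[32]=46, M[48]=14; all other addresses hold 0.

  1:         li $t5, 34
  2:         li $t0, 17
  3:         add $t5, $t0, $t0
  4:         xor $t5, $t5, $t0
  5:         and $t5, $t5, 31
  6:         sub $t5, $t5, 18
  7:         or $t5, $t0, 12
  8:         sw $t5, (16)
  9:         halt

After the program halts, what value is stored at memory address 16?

29

after li $t5, 34: $t5=34
after li $t0, 17: $t0=17
after add $t5, $t0, $t0: $t5=17+17=34
after xor $t5, $t5, $t0: $t5=34^17=51
after and $t5, $t5, 31: $t5=51&31=19
after sub $t5, $t5, 18: $t5=19-18=1
after or $t5, $t0, 12: $t5=17|12=29
sw $t5, (16) → M[16]=29
halt.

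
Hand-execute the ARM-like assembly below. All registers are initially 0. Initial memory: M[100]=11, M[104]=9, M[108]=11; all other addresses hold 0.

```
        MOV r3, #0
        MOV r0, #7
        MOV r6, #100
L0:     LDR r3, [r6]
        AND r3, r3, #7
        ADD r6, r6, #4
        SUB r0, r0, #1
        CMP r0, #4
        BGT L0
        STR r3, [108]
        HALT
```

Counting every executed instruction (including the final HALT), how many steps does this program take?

r3=0
r0=7
r6=100
r3=M[100]=11
r3=11&7=3
r6=100+4=104
r0=7-1=6
CMP r0, #4  (cmp 6,4)
BGT L0: taken
r3=M[104]=9
r3=9&7=1
r6=104+4=108
r0=6-1=5
CMP r0, #4  (cmp 5,4)
BGT L0: taken
r3=M[108]=11
r3=11&7=3
r6=108+4=112
r0=5-1=4
CMP r0, #4  (cmp 4,4)
BGT L0: not taken
STR r3, [108] → M[108]=3
halt.
Total executed instructions: 23.

23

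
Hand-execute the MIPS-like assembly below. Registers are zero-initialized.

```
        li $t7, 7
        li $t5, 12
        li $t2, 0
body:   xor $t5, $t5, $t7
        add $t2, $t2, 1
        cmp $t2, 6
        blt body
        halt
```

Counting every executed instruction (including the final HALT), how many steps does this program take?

after li $t7, 7: $t7=7
after li $t5, 12: $t5=12
after li $t2, 0: $t2=0
after xor $t5, $t5, $t7: $t5=12^7=11
after add $t2, $t2, 1: $t2=0+1=1
cmp $t2, 6  (cmp 1,6)
blt body: taken
after xor $t5, $t5, $t7: $t5=11^7=12
after add $t2, $t2, 1: $t2=1+1=2
cmp $t2, 6  (cmp 2,6)
blt body: taken
after xor $t5, $t5, $t7: $t5=12^7=11
after add $t2, $t2, 1: $t2=2+1=3
cmp $t2, 6  (cmp 3,6)
blt body: taken
after xor $t5, $t5, $t7: $t5=11^7=12
after add $t2, $t2, 1: $t2=3+1=4
cmp $t2, 6  (cmp 4,6)
blt body: taken
after xor $t5, $t5, $t7: $t5=12^7=11
after add $t2, $t2, 1: $t2=4+1=5
cmp $t2, 6  (cmp 5,6)
blt body: taken
after xor $t5, $t5, $t7: $t5=11^7=12
after add $t2, $t2, 1: $t2=5+1=6
cmp $t2, 6  (cmp 6,6)
blt body: not taken
halt.
Total executed instructions: 28.

28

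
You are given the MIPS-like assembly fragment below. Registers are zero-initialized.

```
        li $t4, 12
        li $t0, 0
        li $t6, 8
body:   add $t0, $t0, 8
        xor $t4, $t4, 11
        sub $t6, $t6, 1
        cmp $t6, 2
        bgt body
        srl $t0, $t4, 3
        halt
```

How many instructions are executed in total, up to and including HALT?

35

$t4=12
$t0=0
$t6=8
$t0=0+8=8
$t4=12^11=7
$t6=8-1=7
cmp $t6, 2  (cmp 7,2)
bgt body: taken
$t0=8+8=16
$t4=7^11=12
$t6=7-1=6
cmp $t6, 2  (cmp 6,2)
bgt body: taken
$t0=16+8=24
$t4=12^11=7
$t6=6-1=5
cmp $t6, 2  (cmp 5,2)
bgt body: taken
$t0=24+8=32
$t4=7^11=12
$t6=5-1=4
cmp $t6, 2  (cmp 4,2)
bgt body: taken
$t0=32+8=40
$t4=12^11=7
$t6=4-1=3
cmp $t6, 2  (cmp 3,2)
bgt body: taken
$t0=40+8=48
$t4=7^11=12
$t6=3-1=2
cmp $t6, 2  (cmp 2,2)
bgt body: not taken
$t0=12>>3=1
halt.
Total executed instructions: 35.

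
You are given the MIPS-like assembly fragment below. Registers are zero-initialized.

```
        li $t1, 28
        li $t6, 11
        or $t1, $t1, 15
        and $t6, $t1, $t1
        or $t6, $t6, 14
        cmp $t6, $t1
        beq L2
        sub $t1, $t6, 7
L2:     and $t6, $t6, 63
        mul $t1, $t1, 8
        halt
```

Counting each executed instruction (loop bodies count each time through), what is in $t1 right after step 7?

$t1=28
$t6=11
$t1=28|15=31
$t6=31&31=31
$t6=31|14=31
cmp $t6, $t1  (cmp 31,31)
beq L2: taken
After step 7: $t1 = 31.

31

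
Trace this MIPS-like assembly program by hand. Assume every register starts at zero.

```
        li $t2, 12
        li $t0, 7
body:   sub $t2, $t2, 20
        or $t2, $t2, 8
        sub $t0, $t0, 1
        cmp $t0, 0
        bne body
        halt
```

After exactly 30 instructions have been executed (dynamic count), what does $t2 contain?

-84

li $t2, 12 → $t2=12
li $t0, 7 → $t0=7
sub $t2, $t2, 20 → $t2=12-20=-8
or $t2, $t2, 8 → $t2=(-8)|8=-8
sub $t0, $t0, 1 → $t0=7-1=6
cmp $t0, 0  (cmp 6,0)
bne body: taken
sub $t2, $t2, 20 → $t2=(-8)-20=-28
or $t2, $t2, 8 → $t2=(-28)|8=-20
sub $t0, $t0, 1 → $t0=6-1=5
cmp $t0, 0  (cmp 5,0)
bne body: taken
sub $t2, $t2, 20 → $t2=(-20)-20=-40
or $t2, $t2, 8 → $t2=(-40)|8=-40
sub $t0, $t0, 1 → $t0=5-1=4
cmp $t0, 0  (cmp 4,0)
bne body: taken
sub $t2, $t2, 20 → $t2=(-40)-20=-60
or $t2, $t2, 8 → $t2=(-60)|8=-52
sub $t0, $t0, 1 → $t0=4-1=3
cmp $t0, 0  (cmp 3,0)
bne body: taken
sub $t2, $t2, 20 → $t2=(-52)-20=-72
or $t2, $t2, 8 → $t2=(-72)|8=-72
sub $t0, $t0, 1 → $t0=3-1=2
cmp $t0, 0  (cmp 2,0)
bne body: taken
sub $t2, $t2, 20 → $t2=(-72)-20=-92
or $t2, $t2, 8 → $t2=(-92)|8=-84
sub $t0, $t0, 1 → $t0=2-1=1
After step 30: $t2 = -84.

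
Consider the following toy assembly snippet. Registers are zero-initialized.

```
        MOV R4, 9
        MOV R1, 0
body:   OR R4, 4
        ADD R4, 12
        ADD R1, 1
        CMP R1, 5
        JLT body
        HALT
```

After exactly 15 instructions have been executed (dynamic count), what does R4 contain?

MOV R4, 9 → R4=9
MOV R1, 0 → R1=0
OR R4, 4 → R4=9|4=13
ADD R4, 12 → R4=13+12=25
ADD R1, 1 → R1=0+1=1
CMP R1, 5  (cmp 1,5)
JLT body: taken
OR R4, 4 → R4=25|4=29
ADD R4, 12 → R4=29+12=41
ADD R1, 1 → R1=1+1=2
CMP R1, 5  (cmp 2,5)
JLT body: taken
OR R4, 4 → R4=41|4=45
ADD R4, 12 → R4=45+12=57
ADD R1, 1 → R1=2+1=3
After step 15: R4 = 57.

57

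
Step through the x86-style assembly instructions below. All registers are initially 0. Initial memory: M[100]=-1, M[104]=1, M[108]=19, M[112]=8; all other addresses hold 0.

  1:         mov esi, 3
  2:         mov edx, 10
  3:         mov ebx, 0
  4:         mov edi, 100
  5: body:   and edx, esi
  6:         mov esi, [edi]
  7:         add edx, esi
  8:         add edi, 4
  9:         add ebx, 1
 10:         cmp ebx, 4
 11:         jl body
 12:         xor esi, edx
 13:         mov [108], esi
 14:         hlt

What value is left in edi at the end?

116

esi=3
edx=10
ebx=0
edi=100
edx=10&3=2
esi=M[100]=-1
edx=2+(-1)=1
edi=100+4=104
ebx=0+1=1
cmp ebx, 4  (cmp 1,4)
jl body: taken
edx=1&(-1)=1
esi=M[104]=1
edx=1+1=2
edi=104+4=108
ebx=1+1=2
cmp ebx, 4  (cmp 2,4)
jl body: taken
edx=2&1=0
esi=M[108]=19
edx=0+19=19
edi=108+4=112
ebx=2+1=3
cmp ebx, 4  (cmp 3,4)
jl body: taken
edx=19&19=19
esi=M[112]=8
edx=19+8=27
edi=112+4=116
ebx=3+1=4
cmp ebx, 4  (cmp 4,4)
jl body: not taken
esi=8^27=19
mov [108], esi → M[108]=19
halt.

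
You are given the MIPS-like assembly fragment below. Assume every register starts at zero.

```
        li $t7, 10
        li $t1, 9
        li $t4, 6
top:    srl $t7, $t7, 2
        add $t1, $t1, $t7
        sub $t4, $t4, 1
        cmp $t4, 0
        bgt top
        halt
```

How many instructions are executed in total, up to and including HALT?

$t7=10
$t1=9
$t4=6
$t7=10>>2=2
$t1=9+2=11
$t4=6-1=5
cmp $t4, 0  (cmp 5,0)
bgt top: taken
$t7=2>>2=0
$t1=11+0=11
$t4=5-1=4
cmp $t4, 0  (cmp 4,0)
bgt top: taken
$t7=0>>2=0
$t1=11+0=11
$t4=4-1=3
cmp $t4, 0  (cmp 3,0)
bgt top: taken
$t7=0>>2=0
$t1=11+0=11
$t4=3-1=2
cmp $t4, 0  (cmp 2,0)
bgt top: taken
$t7=0>>2=0
$t1=11+0=11
$t4=2-1=1
cmp $t4, 0  (cmp 1,0)
bgt top: taken
$t7=0>>2=0
$t1=11+0=11
$t4=1-1=0
cmp $t4, 0  (cmp 0,0)
bgt top: not taken
halt.
Total executed instructions: 34.

34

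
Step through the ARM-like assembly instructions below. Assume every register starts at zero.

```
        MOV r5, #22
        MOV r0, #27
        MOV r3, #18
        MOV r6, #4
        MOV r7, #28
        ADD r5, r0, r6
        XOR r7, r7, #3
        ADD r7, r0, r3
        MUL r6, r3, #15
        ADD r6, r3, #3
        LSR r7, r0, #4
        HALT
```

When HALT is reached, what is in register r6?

r5=22
r0=27
r3=18
r6=4
r7=28
r5=27+4=31
r7=28^3=31
r7=27+18=45
r6=18*15=270
r6=18+3=21
r7=27>>4=1
halt.

21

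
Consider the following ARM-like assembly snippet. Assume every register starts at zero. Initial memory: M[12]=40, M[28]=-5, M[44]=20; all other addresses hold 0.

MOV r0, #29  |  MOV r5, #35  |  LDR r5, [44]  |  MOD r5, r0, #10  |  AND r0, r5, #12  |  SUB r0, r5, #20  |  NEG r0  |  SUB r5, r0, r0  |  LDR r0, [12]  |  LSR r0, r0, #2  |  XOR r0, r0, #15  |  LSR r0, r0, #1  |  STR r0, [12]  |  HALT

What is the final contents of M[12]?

2

MOV r0, #29 → r0=29
MOV r5, #35 → r5=35
LDR r5, [44] → r5=M[44]=20
MOD r5, r0, #10 → r5=29%10=9
AND r0, r5, #12 → r0=9&12=8
SUB r0, r5, #20 → r0=9-20=-11
NEG r0 → r0=-(-11)=11
SUB r5, r0, r0 → r5=11-11=0
LDR r0, [12] → r0=M[12]=40
LSR r0, r0, #2 → r0=40>>2=10
XOR r0, r0, #15 → r0=10^15=5
LSR r0, r0, #1 → r0=5>>1=2
STR r0, [12] → M[12]=2
halt.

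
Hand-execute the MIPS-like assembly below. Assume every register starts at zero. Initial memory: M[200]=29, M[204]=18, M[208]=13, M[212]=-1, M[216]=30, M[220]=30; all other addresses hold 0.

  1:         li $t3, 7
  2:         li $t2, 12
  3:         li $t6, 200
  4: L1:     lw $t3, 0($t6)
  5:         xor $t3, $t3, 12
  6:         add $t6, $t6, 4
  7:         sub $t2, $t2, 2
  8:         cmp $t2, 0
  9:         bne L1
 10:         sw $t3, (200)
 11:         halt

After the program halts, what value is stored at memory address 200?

$t3=7
$t2=12
$t6=200
$t3=M[200]=29
$t3=29^12=17
$t6=200+4=204
$t2=12-2=10
cmp $t2, 0  (cmp 10,0)
bne L1: taken
$t3=M[204]=18
$t3=18^12=30
$t6=204+4=208
$t2=10-2=8
cmp $t2, 0  (cmp 8,0)
bne L1: taken
$t3=M[208]=13
$t3=13^12=1
$t6=208+4=212
$t2=8-2=6
cmp $t2, 0  (cmp 6,0)
bne L1: taken
$t3=M[212]=-1
$t3=(-1)^12=-13
$t6=212+4=216
$t2=6-2=4
cmp $t2, 0  (cmp 4,0)
bne L1: taken
$t3=M[216]=30
$t3=30^12=18
$t6=216+4=220
$t2=4-2=2
cmp $t2, 0  (cmp 2,0)
bne L1: taken
$t3=M[220]=30
$t3=30^12=18
$t6=220+4=224
$t2=2-2=0
cmp $t2, 0  (cmp 0,0)
bne L1: not taken
sw $t3, (200) → M[200]=18
halt.

18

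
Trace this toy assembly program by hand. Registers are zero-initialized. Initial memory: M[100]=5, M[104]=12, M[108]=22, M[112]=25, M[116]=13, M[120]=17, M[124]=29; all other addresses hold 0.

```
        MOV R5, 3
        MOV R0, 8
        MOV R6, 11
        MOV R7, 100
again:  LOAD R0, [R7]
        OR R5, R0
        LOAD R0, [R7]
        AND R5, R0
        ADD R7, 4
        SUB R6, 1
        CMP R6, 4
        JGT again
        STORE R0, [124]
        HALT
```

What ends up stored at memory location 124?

MOV R5, 3 → R5=3
MOV R0, 8 → R0=8
MOV R6, 11 → R6=11
MOV R7, 100 → R7=100
LOAD R0, [R7] → R0=M[100]=5
OR R5, R0 → R5=3|5=7
LOAD R0, [R7] → R0=M[100]=5
AND R5, R0 → R5=7&5=5
ADD R7, 4 → R7=100+4=104
SUB R6, 1 → R6=11-1=10
CMP R6, 4  (cmp 10,4)
JGT again: taken
LOAD R0, [R7] → R0=M[104]=12
OR R5, R0 → R5=5|12=13
LOAD R0, [R7] → R0=M[104]=12
AND R5, R0 → R5=13&12=12
ADD R7, 4 → R7=104+4=108
SUB R6, 1 → R6=10-1=9
CMP R6, 4  (cmp 9,4)
JGT again: taken
LOAD R0, [R7] → R0=M[108]=22
OR R5, R0 → R5=12|22=30
LOAD R0, [R7] → R0=M[108]=22
AND R5, R0 → R5=30&22=22
ADD R7, 4 → R7=108+4=112
SUB R6, 1 → R6=9-1=8
CMP R6, 4  (cmp 8,4)
JGT again: taken
LOAD R0, [R7] → R0=M[112]=25
OR R5, R0 → R5=22|25=31
LOAD R0, [R7] → R0=M[112]=25
AND R5, R0 → R5=31&25=25
ADD R7, 4 → R7=112+4=116
SUB R6, 1 → R6=8-1=7
CMP R6, 4  (cmp 7,4)
JGT again: taken
LOAD R0, [R7] → R0=M[116]=13
OR R5, R0 → R5=25|13=29
LOAD R0, [R7] → R0=M[116]=13
AND R5, R0 → R5=29&13=13
ADD R7, 4 → R7=116+4=120
SUB R6, 1 → R6=7-1=6
CMP R6, 4  (cmp 6,4)
JGT again: taken
LOAD R0, [R7] → R0=M[120]=17
OR R5, R0 → R5=13|17=29
LOAD R0, [R7] → R0=M[120]=17
AND R5, R0 → R5=29&17=17
ADD R7, 4 → R7=120+4=124
SUB R6, 1 → R6=6-1=5
CMP R6, 4  (cmp 5,4)
JGT again: taken
LOAD R0, [R7] → R0=M[124]=29
OR R5, R0 → R5=17|29=29
LOAD R0, [R7] → R0=M[124]=29
AND R5, R0 → R5=29&29=29
ADD R7, 4 → R7=124+4=128
SUB R6, 1 → R6=5-1=4
CMP R6, 4  (cmp 4,4)
JGT again: not taken
STORE R0, [124] → M[124]=29
halt.

29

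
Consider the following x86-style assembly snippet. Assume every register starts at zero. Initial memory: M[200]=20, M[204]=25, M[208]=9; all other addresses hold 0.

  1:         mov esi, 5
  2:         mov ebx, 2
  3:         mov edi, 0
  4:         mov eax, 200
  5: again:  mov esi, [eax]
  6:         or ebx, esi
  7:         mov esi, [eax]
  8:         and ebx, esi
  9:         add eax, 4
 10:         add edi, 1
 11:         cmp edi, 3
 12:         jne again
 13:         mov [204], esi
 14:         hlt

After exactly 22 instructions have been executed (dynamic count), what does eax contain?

esi=5
ebx=2
edi=0
eax=200
esi=M[200]=20
ebx=2|20=22
esi=M[200]=20
ebx=22&20=20
eax=200+4=204
edi=0+1=1
cmp edi, 3  (cmp 1,3)
jne again: taken
esi=M[204]=25
ebx=20|25=29
esi=M[204]=25
ebx=29&25=25
eax=204+4=208
edi=1+1=2
cmp edi, 3  (cmp 2,3)
jne again: taken
esi=M[208]=9
ebx=25|9=25
After step 22: eax = 208.

208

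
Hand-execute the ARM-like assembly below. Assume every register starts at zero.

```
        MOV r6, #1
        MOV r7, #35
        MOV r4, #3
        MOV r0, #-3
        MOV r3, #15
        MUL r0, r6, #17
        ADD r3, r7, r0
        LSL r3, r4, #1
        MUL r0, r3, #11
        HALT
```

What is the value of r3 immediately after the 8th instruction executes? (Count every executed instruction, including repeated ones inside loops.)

6

r6=1
r7=35
r4=3
r0=-3
r3=15
r0=1*17=17
r3=35+17=52
r3=3<<1=6
After step 8: r3 = 6.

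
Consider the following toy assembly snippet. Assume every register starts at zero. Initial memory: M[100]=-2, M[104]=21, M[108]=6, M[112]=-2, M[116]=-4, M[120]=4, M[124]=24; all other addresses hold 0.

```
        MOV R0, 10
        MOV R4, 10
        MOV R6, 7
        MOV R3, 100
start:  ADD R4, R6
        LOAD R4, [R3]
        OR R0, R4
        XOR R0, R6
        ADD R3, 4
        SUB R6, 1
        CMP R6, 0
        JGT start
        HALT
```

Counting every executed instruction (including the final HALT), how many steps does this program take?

61

R0=10
R4=10
R6=7
R3=100
R4=10+7=17
R4=M[100]=-2
R0=10|(-2)=-2
R0=(-2)^7=-7
R3=100+4=104
R6=7-1=6
CMP R6, 0  (cmp 6,0)
JGT start: taken
R4=(-2)+6=4
R4=M[104]=21
R0=(-7)|21=-3
R0=(-3)^6=-5
R3=104+4=108
R6=6-1=5
CMP R6, 0  (cmp 5,0)
JGT start: taken
R4=21+5=26
R4=M[108]=6
R0=(-5)|6=-1
R0=(-1)^5=-6
R3=108+4=112
R6=5-1=4
CMP R6, 0  (cmp 4,0)
JGT start: taken
R4=6+4=10
R4=M[112]=-2
R0=(-6)|(-2)=-2
R0=(-2)^4=-6
R3=112+4=116
R6=4-1=3
CMP R6, 0  (cmp 3,0)
JGT start: taken
R4=(-2)+3=1
R4=M[116]=-4
R0=(-6)|(-4)=-2
R0=(-2)^3=-3
R3=116+4=120
R6=3-1=2
CMP R6, 0  (cmp 2,0)
JGT start: taken
R4=(-4)+2=-2
R4=M[120]=4
R0=(-3)|4=-3
R0=(-3)^2=-1
R3=120+4=124
R6=2-1=1
CMP R6, 0  (cmp 1,0)
JGT start: taken
R4=4+1=5
R4=M[124]=24
R0=(-1)|24=-1
R0=(-1)^1=-2
R3=124+4=128
R6=1-1=0
CMP R6, 0  (cmp 0,0)
JGT start: not taken
halt.
Total executed instructions: 61.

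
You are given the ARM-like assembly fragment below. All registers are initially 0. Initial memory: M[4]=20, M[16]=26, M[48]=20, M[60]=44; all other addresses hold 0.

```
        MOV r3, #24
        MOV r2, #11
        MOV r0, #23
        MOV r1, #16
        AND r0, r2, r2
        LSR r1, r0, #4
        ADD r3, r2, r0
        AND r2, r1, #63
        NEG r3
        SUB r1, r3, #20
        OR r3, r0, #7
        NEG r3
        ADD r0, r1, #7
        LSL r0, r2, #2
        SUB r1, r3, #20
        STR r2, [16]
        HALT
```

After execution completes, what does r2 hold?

after MOV r3, #24: r3=24
after MOV r2, #11: r2=11
after MOV r0, #23: r0=23
after MOV r1, #16: r1=16
after AND r0, r2, r2: r0=11&11=11
after LSR r1, r0, #4: r1=11>>4=0
after ADD r3, r2, r0: r3=11+11=22
after AND r2, r1, #63: r2=0&63=0
after NEG r3: r3=-(22)=-22
after SUB r1, r3, #20: r1=(-22)-20=-42
after OR r3, r0, #7: r3=11|7=15
after NEG r3: r3=-(15)=-15
after ADD r0, r1, #7: r0=(-42)+7=-35
after LSL r0, r2, #2: r0=0<<2=0
after SUB r1, r3, #20: r1=(-15)-20=-35
STR r2, [16] → M[16]=0
halt.

0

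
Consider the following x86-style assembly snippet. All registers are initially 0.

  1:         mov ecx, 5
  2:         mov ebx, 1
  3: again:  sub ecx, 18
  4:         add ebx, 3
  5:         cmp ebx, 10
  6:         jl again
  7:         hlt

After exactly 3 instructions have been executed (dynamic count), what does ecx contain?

-13

mov ecx, 5 → ecx=5
mov ebx, 1 → ebx=1
sub ecx, 18 → ecx=5-18=-13
After step 3: ecx = -13.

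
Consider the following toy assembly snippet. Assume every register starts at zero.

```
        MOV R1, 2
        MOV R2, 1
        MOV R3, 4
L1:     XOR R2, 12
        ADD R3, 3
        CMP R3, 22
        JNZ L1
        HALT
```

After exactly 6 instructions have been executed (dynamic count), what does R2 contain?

MOV R1, 2 → R1=2
MOV R2, 1 → R2=1
MOV R3, 4 → R3=4
XOR R2, 12 → R2=1^12=13
ADD R3, 3 → R3=4+3=7
CMP R3, 22  (cmp 7,22)
After step 6: R2 = 13.

13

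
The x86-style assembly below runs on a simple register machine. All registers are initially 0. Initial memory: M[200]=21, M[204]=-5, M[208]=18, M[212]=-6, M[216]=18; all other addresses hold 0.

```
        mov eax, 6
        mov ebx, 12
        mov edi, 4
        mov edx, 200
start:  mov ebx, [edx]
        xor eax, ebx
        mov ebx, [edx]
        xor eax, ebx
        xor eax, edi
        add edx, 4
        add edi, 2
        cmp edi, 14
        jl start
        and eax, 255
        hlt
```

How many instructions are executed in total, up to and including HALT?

51

mov eax, 6 → eax=6
mov ebx, 12 → ebx=12
mov edi, 4 → edi=4
mov edx, 200 → edx=200
mov ebx, [edx] → ebx=M[200]=21
xor eax, ebx → eax=6^21=19
mov ebx, [edx] → ebx=M[200]=21
xor eax, ebx → eax=19^21=6
xor eax, edi → eax=6^4=2
add edx, 4 → edx=200+4=204
add edi, 2 → edi=4+2=6
cmp edi, 14  (cmp 6,14)
jl start: taken
mov ebx, [edx] → ebx=M[204]=-5
xor eax, ebx → eax=2^(-5)=-7
mov ebx, [edx] → ebx=M[204]=-5
xor eax, ebx → eax=(-7)^(-5)=2
xor eax, edi → eax=2^6=4
add edx, 4 → edx=204+4=208
add edi, 2 → edi=6+2=8
cmp edi, 14  (cmp 8,14)
jl start: taken
mov ebx, [edx] → ebx=M[208]=18
xor eax, ebx → eax=4^18=22
mov ebx, [edx] → ebx=M[208]=18
xor eax, ebx → eax=22^18=4
xor eax, edi → eax=4^8=12
add edx, 4 → edx=208+4=212
add edi, 2 → edi=8+2=10
cmp edi, 14  (cmp 10,14)
jl start: taken
mov ebx, [edx] → ebx=M[212]=-6
xor eax, ebx → eax=12^(-6)=-10
mov ebx, [edx] → ebx=M[212]=-6
xor eax, ebx → eax=(-10)^(-6)=12
xor eax, edi → eax=12^10=6
add edx, 4 → edx=212+4=216
add edi, 2 → edi=10+2=12
cmp edi, 14  (cmp 12,14)
jl start: taken
mov ebx, [edx] → ebx=M[216]=18
xor eax, ebx → eax=6^18=20
mov ebx, [edx] → ebx=M[216]=18
xor eax, ebx → eax=20^18=6
xor eax, edi → eax=6^12=10
add edx, 4 → edx=216+4=220
add edi, 2 → edi=12+2=14
cmp edi, 14  (cmp 14,14)
jl start: not taken
and eax, 255 → eax=10&255=10
halt.
Total executed instructions: 51.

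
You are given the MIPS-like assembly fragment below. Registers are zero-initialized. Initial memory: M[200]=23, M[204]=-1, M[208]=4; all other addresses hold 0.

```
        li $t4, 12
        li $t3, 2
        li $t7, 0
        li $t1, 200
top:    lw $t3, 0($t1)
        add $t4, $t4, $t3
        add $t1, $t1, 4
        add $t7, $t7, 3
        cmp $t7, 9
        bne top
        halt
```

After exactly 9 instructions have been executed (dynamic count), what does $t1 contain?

204

after li $t4, 12: $t4=12
after li $t3, 2: $t3=2
after li $t7, 0: $t7=0
after li $t1, 200: $t1=200
after lw $t3, 0($t1): $t3=M[200]=23
after add $t4, $t4, $t3: $t4=12+23=35
after add $t1, $t1, 4: $t1=200+4=204
after add $t7, $t7, 3: $t7=0+3=3
cmp $t7, 9  (cmp 3,9)
After step 9: $t1 = 204.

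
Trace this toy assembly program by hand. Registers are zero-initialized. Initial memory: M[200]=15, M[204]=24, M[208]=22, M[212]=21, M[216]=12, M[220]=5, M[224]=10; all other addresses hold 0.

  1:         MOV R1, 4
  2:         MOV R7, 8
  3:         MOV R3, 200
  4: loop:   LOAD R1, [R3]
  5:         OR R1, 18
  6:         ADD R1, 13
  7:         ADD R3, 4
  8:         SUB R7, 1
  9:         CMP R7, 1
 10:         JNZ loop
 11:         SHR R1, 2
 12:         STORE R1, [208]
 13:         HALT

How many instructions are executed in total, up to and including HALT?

R1=4
R7=8
R3=200
R1=M[200]=15
R1=15|18=31
R1=31+13=44
R3=200+4=204
R7=8-1=7
CMP R7, 1  (cmp 7,1)
JNZ loop: taken
R1=M[204]=24
R1=24|18=26
R1=26+13=39
R3=204+4=208
R7=7-1=6
CMP R7, 1  (cmp 6,1)
JNZ loop: taken
R1=M[208]=22
R1=22|18=22
R1=22+13=35
R3=208+4=212
R7=6-1=5
CMP R7, 1  (cmp 5,1)
JNZ loop: taken
R1=M[212]=21
R1=21|18=23
R1=23+13=36
R3=212+4=216
R7=5-1=4
CMP R7, 1  (cmp 4,1)
JNZ loop: taken
R1=M[216]=12
R1=12|18=30
R1=30+13=43
R3=216+4=220
R7=4-1=3
CMP R7, 1  (cmp 3,1)
JNZ loop: taken
R1=M[220]=5
R1=5|18=23
R1=23+13=36
R3=220+4=224
R7=3-1=2
CMP R7, 1  (cmp 2,1)
JNZ loop: taken
R1=M[224]=10
R1=10|18=26
R1=26+13=39
R3=224+4=228
R7=2-1=1
CMP R7, 1  (cmp 1,1)
JNZ loop: not taken
R1=39>>2=9
STORE R1, [208] → M[208]=9
halt.
Total executed instructions: 55.

55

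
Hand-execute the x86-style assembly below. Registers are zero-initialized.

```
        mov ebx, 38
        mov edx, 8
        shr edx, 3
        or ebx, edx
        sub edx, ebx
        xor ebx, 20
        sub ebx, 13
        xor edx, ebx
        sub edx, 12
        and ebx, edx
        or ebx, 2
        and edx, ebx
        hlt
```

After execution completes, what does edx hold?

32

ebx=38
edx=8
edx=8>>3=1
ebx=38|1=39
edx=1-39=-38
ebx=39^20=51
ebx=51-13=38
edx=(-38)^38=-4
edx=(-4)-12=-16
ebx=38&(-16)=32
ebx=32|2=34
edx=(-16)&34=32
halt.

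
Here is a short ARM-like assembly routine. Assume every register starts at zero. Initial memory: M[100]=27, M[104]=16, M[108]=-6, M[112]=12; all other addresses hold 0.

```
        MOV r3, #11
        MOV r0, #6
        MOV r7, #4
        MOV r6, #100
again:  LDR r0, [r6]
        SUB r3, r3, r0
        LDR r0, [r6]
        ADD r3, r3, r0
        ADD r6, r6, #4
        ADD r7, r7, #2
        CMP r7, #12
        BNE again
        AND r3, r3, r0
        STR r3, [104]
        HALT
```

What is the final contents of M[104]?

8

after MOV r3, #11: r3=11
after MOV r0, #6: r0=6
after MOV r7, #4: r7=4
after MOV r6, #100: r6=100
after LDR r0, [r6]: r0=M[100]=27
after SUB r3, r3, r0: r3=11-27=-16
after LDR r0, [r6]: r0=M[100]=27
after ADD r3, r3, r0: r3=(-16)+27=11
after ADD r6, r6, #4: r6=100+4=104
after ADD r7, r7, #2: r7=4+2=6
CMP r7, #12  (cmp 6,12)
BNE again: taken
after LDR r0, [r6]: r0=M[104]=16
after SUB r3, r3, r0: r3=11-16=-5
after LDR r0, [r6]: r0=M[104]=16
after ADD r3, r3, r0: r3=(-5)+16=11
after ADD r6, r6, #4: r6=104+4=108
after ADD r7, r7, #2: r7=6+2=8
CMP r7, #12  (cmp 8,12)
BNE again: taken
after LDR r0, [r6]: r0=M[108]=-6
after SUB r3, r3, r0: r3=11-(-6)=17
after LDR r0, [r6]: r0=M[108]=-6
after ADD r3, r3, r0: r3=17+(-6)=11
after ADD r6, r6, #4: r6=108+4=112
after ADD r7, r7, #2: r7=8+2=10
CMP r7, #12  (cmp 10,12)
BNE again: taken
after LDR r0, [r6]: r0=M[112]=12
after SUB r3, r3, r0: r3=11-12=-1
after LDR r0, [r6]: r0=M[112]=12
after ADD r3, r3, r0: r3=(-1)+12=11
after ADD r6, r6, #4: r6=112+4=116
after ADD r7, r7, #2: r7=10+2=12
CMP r7, #12  (cmp 12,12)
BNE again: not taken
after AND r3, r3, r0: r3=11&12=8
STR r3, [104] → M[104]=8
halt.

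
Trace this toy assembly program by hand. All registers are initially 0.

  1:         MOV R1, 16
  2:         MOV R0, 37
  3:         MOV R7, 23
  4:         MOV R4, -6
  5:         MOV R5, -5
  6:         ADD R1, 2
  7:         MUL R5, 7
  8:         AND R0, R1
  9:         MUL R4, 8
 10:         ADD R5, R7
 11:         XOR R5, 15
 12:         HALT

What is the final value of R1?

after MOV R1, 16: R1=16
after MOV R0, 37: R0=37
after MOV R7, 23: R7=23
after MOV R4, -6: R4=-6
after MOV R5, -5: R5=-5
after ADD R1, 2: R1=16+2=18
after MUL R5, 7: R5=(-5)*7=-35
after AND R0, R1: R0=37&18=0
after MUL R4, 8: R4=(-6)*8=-48
after ADD R5, R7: R5=(-35)+23=-12
after XOR R5, 15: R5=(-12)^15=-5
halt.

18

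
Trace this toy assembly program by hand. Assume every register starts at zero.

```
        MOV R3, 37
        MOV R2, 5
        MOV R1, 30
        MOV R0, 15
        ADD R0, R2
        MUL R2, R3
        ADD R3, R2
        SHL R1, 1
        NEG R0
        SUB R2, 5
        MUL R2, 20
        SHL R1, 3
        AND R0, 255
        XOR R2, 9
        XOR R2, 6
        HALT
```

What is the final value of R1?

480

MOV R3, 37 → R3=37
MOV R2, 5 → R2=5
MOV R1, 30 → R1=30
MOV R0, 15 → R0=15
ADD R0, R2 → R0=15+5=20
MUL R2, R3 → R2=5*37=185
ADD R3, R2 → R3=37+185=222
SHL R1, 1 → R1=30<<1=60
NEG R0 → R0=-(20)=-20
SUB R2, 5 → R2=185-5=180
MUL R2, 20 → R2=180*20=3600
SHL R1, 3 → R1=60<<3=480
AND R0, 255 → R0=(-20)&255=236
XOR R2, 9 → R2=3600^9=3609
XOR R2, 6 → R2=3609^6=3615
halt.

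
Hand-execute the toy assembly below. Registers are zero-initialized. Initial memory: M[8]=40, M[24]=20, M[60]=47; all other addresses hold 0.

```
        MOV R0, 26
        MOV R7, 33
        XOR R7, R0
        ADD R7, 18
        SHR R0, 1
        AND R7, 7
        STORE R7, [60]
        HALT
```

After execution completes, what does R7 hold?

5

R0=26
R7=33
R7=33^26=59
R7=59+18=77
R0=26>>1=13
R7=77&7=5
STORE R7, [60] → M[60]=5
halt.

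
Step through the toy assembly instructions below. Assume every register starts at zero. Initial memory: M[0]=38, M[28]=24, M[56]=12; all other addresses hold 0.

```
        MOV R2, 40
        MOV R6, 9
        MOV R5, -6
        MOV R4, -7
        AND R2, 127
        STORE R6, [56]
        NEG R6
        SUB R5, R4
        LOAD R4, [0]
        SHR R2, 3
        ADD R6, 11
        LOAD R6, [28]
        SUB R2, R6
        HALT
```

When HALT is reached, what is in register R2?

MOV R2, 40 → R2=40
MOV R6, 9 → R6=9
MOV R5, -6 → R5=-6
MOV R4, -7 → R4=-7
AND R2, 127 → R2=40&127=40
STORE R6, [56] → M[56]=9
NEG R6 → R6=-(9)=-9
SUB R5, R4 → R5=(-6)-(-7)=1
LOAD R4, [0] → R4=M[0]=38
SHR R2, 3 → R2=40>>3=5
ADD R6, 11 → R6=(-9)+11=2
LOAD R6, [28] → R6=M[28]=24
SUB R2, R6 → R2=5-24=-19
halt.

-19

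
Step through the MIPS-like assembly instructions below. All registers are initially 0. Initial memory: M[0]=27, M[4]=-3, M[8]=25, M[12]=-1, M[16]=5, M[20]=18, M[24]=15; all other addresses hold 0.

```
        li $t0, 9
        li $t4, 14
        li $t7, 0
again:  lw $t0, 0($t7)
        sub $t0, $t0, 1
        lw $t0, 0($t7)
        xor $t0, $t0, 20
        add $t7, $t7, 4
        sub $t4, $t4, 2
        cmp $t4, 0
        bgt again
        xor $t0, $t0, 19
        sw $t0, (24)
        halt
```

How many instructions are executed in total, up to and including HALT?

$t0=9
$t4=14
$t7=0
$t0=M[0]=27
$t0=27-1=26
$t0=M[0]=27
$t0=27^20=15
$t7=0+4=4
$t4=14-2=12
cmp $t4, 0  (cmp 12,0)
bgt again: taken
$t0=M[4]=-3
$t0=(-3)-1=-4
$t0=M[4]=-3
$t0=(-3)^20=-23
$t7=4+4=8
$t4=12-2=10
cmp $t4, 0  (cmp 10,0)
bgt again: taken
$t0=M[8]=25
$t0=25-1=24
$t0=M[8]=25
$t0=25^20=13
$t7=8+4=12
$t4=10-2=8
cmp $t4, 0  (cmp 8,0)
bgt again: taken
$t0=M[12]=-1
$t0=(-1)-1=-2
$t0=M[12]=-1
$t0=(-1)^20=-21
$t7=12+4=16
$t4=8-2=6
cmp $t4, 0  (cmp 6,0)
bgt again: taken
$t0=M[16]=5
$t0=5-1=4
$t0=M[16]=5
$t0=5^20=17
$t7=16+4=20
$t4=6-2=4
cmp $t4, 0  (cmp 4,0)
bgt again: taken
$t0=M[20]=18
$t0=18-1=17
$t0=M[20]=18
$t0=18^20=6
$t7=20+4=24
$t4=4-2=2
cmp $t4, 0  (cmp 2,0)
bgt again: taken
$t0=M[24]=15
$t0=15-1=14
$t0=M[24]=15
$t0=15^20=27
$t7=24+4=28
$t4=2-2=0
cmp $t4, 0  (cmp 0,0)
bgt again: not taken
$t0=27^19=8
sw $t0, (24) → M[24]=8
halt.
Total executed instructions: 62.

62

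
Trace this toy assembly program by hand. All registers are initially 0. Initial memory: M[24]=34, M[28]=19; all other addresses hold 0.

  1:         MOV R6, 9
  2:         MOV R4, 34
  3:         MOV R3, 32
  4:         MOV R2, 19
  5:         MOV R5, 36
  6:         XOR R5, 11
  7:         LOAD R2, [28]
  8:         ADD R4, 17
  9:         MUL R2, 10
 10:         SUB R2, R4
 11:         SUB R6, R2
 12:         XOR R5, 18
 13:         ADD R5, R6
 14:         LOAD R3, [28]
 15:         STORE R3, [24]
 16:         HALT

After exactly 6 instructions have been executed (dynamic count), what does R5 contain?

MOV R6, 9 → R6=9
MOV R4, 34 → R4=34
MOV R3, 32 → R3=32
MOV R2, 19 → R2=19
MOV R5, 36 → R5=36
XOR R5, 11 → R5=36^11=47
After step 6: R5 = 47.

47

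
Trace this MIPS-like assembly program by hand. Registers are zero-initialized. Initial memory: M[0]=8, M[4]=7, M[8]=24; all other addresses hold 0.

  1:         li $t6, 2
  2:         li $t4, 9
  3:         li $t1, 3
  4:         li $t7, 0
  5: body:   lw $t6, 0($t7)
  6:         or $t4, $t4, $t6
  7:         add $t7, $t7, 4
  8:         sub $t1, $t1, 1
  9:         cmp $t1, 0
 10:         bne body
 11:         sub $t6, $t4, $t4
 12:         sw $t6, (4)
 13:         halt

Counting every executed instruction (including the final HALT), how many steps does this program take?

after li $t6, 2: $t6=2
after li $t4, 9: $t4=9
after li $t1, 3: $t1=3
after li $t7, 0: $t7=0
after lw $t6, 0($t7): $t6=M[0]=8
after or $t4, $t4, $t6: $t4=9|8=9
after add $t7, $t7, 4: $t7=0+4=4
after sub $t1, $t1, 1: $t1=3-1=2
cmp $t1, 0  (cmp 2,0)
bne body: taken
after lw $t6, 0($t7): $t6=M[4]=7
after or $t4, $t4, $t6: $t4=9|7=15
after add $t7, $t7, 4: $t7=4+4=8
after sub $t1, $t1, 1: $t1=2-1=1
cmp $t1, 0  (cmp 1,0)
bne body: taken
after lw $t6, 0($t7): $t6=M[8]=24
after or $t4, $t4, $t6: $t4=15|24=31
after add $t7, $t7, 4: $t7=8+4=12
after sub $t1, $t1, 1: $t1=1-1=0
cmp $t1, 0  (cmp 0,0)
bne body: not taken
after sub $t6, $t4, $t4: $t6=31-31=0
sw $t6, (4) → M[4]=0
halt.
Total executed instructions: 25.

25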